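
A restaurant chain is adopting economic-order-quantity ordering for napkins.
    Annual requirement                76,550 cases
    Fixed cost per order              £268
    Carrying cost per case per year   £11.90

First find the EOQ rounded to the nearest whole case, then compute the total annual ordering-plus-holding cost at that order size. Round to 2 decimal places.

Q* = √(2·D·S / H) = √(2·76,550·268 / 11.9) = √3,447,966.4 ≈ 1,856.87 → Q = 1,857 cases
Orders/yr = 76,550/1,857 = 41.222; ordering cost = 41.222 × £268 = £11,047.60
Average inventory = 1,857/2 = 928.5; holding cost = 928.5 × £11.9 = £11,049.15
Total = £11,047.60 + £11,049.15 = £22,096.75

£22,096.75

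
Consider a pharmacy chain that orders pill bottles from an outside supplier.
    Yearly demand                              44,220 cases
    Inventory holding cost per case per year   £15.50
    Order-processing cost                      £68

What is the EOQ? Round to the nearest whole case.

Optimal lot size Q* = (2 × 44,220 × £68 / £15.5)^½ ≈ 622.89

623 cases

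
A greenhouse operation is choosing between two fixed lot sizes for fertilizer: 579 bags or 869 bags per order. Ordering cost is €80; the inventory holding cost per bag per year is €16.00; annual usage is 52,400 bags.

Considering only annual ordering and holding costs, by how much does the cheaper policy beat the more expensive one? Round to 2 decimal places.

TC(Q) = (D/Q)S + (Q/2)H
TC(579) = (52,400/579)×80 + (579/2)×16 = €11,872.07
TC(869) = (52,400/869)×80 + (869/2)×16 = €11,775.94
Cheaper: Q = 869.  Difference = €96.13

€96.13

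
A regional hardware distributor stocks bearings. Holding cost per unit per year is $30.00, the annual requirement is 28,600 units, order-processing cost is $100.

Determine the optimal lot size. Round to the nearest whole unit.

2DS/H = 2·28,600·100/30 = 190,666.67
EOQ = √190,666.67 ≈ 436.65

437 units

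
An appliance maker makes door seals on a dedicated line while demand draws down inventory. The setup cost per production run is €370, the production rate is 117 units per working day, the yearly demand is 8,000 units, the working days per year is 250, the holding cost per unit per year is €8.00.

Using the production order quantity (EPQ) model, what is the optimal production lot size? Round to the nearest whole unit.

1,009 units

d = 8,000/250 = 32.0000 units/day;  effective holding cost H(1 − d/p) = 8·(1 − 32.0000/117) = 5.81197
Q* = √(2DS / H_eff) = √(2·8,000·370 / 5.81197) ≈ 1,009.25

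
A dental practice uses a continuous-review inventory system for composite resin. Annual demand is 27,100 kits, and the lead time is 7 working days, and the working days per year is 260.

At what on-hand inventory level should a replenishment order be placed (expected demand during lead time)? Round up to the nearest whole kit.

730 kits

Daily demand d = 27,100 / 260 = 104.231 kits/day
Demand during lead time = 104.231 × 7 = 729.62
Reorder point = 729.62 → round up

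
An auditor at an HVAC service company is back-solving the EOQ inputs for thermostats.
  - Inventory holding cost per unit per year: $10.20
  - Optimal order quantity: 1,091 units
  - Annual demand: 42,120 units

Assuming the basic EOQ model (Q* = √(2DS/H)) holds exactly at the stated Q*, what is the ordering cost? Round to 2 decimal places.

From Q* = √(2DS/H) ⇒ Q*² = 2DS/H.
S = Q²H / (2D) = 1,091² × 10.2 / (2 × 42,120) = 144.1223

$144.12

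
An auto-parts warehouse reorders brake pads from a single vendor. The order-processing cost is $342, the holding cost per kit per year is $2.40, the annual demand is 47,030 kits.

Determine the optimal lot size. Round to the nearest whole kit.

3,661 kits

EOQ = √(2DS/H) = √(2 × 47,030 × 342 / 2.4)
    = √(13,403,550.00) ≈ 3,661.09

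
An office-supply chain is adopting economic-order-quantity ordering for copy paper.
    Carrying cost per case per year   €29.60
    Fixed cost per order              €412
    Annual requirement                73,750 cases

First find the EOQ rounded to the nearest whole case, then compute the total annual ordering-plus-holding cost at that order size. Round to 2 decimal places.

Q* = √(2·D·S / H) = √(2·73,750·412 / 29.6) = √2,053,040.5 ≈ 1,432.84 → Q = 1,433 cases
Orders/yr = 73,750/1,433 = 51.465; ordering cost = 51.465 × €412 = €21,203.77
Average inventory = 1,433/2 = 716.5; holding cost = 716.5 × €29.6 = €21,208.40
Total = €21,203.77 + €21,208.40 = €42,412.17

€42,412.17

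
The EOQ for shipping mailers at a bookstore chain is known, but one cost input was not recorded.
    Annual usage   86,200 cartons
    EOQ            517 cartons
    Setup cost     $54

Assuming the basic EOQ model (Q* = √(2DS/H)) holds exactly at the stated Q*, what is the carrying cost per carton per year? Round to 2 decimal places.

$34.83

From Q* = √(2DS/H) ⇒ Q*² = 2DS/H.
H = 2DS / Q² = 2 × 86,200 × 54 / 517² = 34.8297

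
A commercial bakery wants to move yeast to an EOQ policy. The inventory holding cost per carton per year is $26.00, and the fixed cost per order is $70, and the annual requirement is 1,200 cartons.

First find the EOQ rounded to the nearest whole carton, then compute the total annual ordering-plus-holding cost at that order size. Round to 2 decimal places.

Q* = √(2·D·S / H) = √(2·1,200·70 / 26) = √6,461.5 ≈ 80.38 → Q = 80 cartons
Ordering: D/Q × S = 1,200/80 × $70 = $1,050.00
Holding:  Q/2 × H = 80/2 × $26 = $1,040.00
Total = $1,050.00 + $1,040.00 = $2,090.00

$2,090.00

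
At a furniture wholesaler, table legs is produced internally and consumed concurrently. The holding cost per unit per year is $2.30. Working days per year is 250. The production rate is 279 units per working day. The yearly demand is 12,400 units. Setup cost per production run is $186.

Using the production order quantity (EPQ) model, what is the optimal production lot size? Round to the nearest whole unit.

Daily demand d = 12,400/250 = 49.600; p = 279; 1 − d/p = 0.82222
EPQ = √(2DS / (H(1 − d/p)))
    = √(2 × 12,400 × 186 / (2.3 × 0.82222)) ≈ 1,561.79

1,562 units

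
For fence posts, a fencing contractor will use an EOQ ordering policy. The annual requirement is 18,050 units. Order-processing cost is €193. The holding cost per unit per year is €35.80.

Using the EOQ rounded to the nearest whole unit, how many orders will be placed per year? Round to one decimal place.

Q* = √(2·D·S / H) = √(2·18,050·193 / 35.8) = √194,617.3 ≈ 441.15 → Q = 441
N = D/Q = 18,050/441 ≈ 40.930 orders/yr

40.9 orders per year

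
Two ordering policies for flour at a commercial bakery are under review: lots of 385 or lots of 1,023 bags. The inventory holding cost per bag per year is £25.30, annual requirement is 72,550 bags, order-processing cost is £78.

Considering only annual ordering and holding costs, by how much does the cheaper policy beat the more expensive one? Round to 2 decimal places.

TC(Q) = (D/Q)S + (Q/2)H
TC(385) = (72,550/385)×78 + (385/2)×25.3 = £19,568.69
TC(1,023) = (72,550/1,023)×78 + (1,023/2)×25.3 = £18,472.62
|ΔTC| = |£19,568.69 − £18,472.62| = £1,096.07

£1,096.07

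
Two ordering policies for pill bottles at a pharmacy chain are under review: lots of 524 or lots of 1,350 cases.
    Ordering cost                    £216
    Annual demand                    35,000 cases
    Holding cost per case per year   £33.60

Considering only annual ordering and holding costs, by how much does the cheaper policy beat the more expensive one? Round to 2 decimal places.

£5,049.32

Annual cost at Q: ordering D·S/Q plus holding Q·H/2.
TC(524) = (35,000/524)×216 + (524/2)×33.6 = £23,230.68
TC(1,350) = (35,000/1,350)×216 + (1,350/2)×33.6 = £28,280.00
Cheaper: Q = 524.  Difference = £5,049.32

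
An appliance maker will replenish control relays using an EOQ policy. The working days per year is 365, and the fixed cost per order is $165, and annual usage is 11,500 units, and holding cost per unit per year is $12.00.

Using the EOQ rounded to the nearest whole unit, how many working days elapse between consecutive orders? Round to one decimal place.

Optimal lot size Q* = (2 × 11,500 × $165 / $12)^½ ≈ 562.36 → Q = 562 units
Cycle time = (working days × Q)/D = (365 × 562) / 11,500 = 17.837 days

17.8 days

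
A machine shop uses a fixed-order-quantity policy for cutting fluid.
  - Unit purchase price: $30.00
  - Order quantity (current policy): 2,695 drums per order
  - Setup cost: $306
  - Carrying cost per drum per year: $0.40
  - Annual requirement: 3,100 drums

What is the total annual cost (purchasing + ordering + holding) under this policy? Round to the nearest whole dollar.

Orders/yr = 3,100/2,695 = 1.150; ordering cost = 1.150 × $306 = $351.99
Average inventory = 2,695/2 = 1347.5; holding cost = 1347.5 × $0.4 = $539.00
Purchase cost = D·C = 3,100 × 30 = $93,000.00
Total = $351.99 + $539.00 + $93,000.00 = $93,890.99

$93,891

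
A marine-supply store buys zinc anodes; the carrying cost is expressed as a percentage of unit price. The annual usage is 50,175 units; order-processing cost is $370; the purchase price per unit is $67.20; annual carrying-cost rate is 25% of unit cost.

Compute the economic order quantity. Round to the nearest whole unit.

1,487 units

Holding cost per unit per year: H = 25% × $67.2 = $16.8000
Optimal lot size Q* = (2 × 50,175 × $370 / $16.8)^½ ≈ 1,486.64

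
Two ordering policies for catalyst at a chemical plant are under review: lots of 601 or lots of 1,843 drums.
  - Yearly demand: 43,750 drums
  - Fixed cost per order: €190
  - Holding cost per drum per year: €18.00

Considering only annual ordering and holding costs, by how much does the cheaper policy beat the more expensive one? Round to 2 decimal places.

€1,857.19

TC(Q) = (D/Q)S + (Q/2)H
TC(601) = (43,750/601)×190 + (601/2)×18 = €19,240.11
TC(1,843) = (43,750/1,843)×190 + (1,843/2)×18 = €21,097.31
Cheaper: Q = 601.  Difference = €1,857.19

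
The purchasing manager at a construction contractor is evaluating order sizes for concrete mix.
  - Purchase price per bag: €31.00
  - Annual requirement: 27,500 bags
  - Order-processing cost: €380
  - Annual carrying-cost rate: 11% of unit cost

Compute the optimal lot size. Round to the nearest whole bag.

H = i·C = 0.11 × €31 = €3.4100 per bag-year
Optimal lot size Q* = (2 × 27,500 × €380 / €3.41)^½ ≈ 2,475.69

2,476 bags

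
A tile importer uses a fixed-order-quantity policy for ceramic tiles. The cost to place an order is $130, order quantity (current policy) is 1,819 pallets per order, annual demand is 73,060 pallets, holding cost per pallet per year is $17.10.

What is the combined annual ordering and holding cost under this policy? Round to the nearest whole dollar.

$20,774

Ordering: D/Q × S = 73,060/1,819 × $130 = $5,221.44
Holding:  Q/2 × H = 1,819/2 × $17.1 = $15,552.45
Total = $5,221.44 + $15,552.45 = $20,773.89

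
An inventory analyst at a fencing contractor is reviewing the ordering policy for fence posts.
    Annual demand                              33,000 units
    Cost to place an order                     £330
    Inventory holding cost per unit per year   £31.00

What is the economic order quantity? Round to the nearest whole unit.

838 units

EOQ = √(2DS/H) = √(2 × 33,000 × 330 / 31)
    = √(702,580.65) ≈ 838.20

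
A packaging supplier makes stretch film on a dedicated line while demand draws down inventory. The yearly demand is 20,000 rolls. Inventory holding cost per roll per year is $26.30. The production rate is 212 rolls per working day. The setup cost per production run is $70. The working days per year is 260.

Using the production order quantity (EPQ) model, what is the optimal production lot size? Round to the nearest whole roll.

Daily demand d = 20,000/260 = 76.923; p = 212; 1 − d/p = 0.63716
EPQ = √(2DS / (H(1 − d/p)))
    = √(2 × 20,000 × 70 / (26.3 × 0.63716)) ≈ 408.77

409 rolls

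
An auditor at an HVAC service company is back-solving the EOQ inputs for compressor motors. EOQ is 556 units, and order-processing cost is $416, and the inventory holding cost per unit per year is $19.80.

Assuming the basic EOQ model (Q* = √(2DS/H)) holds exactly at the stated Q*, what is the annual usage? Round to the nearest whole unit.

7,357 units per year

Since Q* = (2DS/H)^½, squaring gives Q*²·H = 2DS.
D = Q²H / (2S) = 556² × 19.8 / (2 × 416) = 7,356.84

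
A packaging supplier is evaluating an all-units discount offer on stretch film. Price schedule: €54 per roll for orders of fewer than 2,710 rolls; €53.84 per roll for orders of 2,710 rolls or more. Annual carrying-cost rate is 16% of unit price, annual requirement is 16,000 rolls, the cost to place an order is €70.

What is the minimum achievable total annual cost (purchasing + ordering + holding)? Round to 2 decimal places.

€868,399.27

H₁ = 16%×€54 = €8.6400;  H₂ = 16%×€53.84 = €8.6144
EOQ₁ = √(2×16,000×70/8.6400) = 509.18  (< 2,710, feasible at tier 1)
EOQ₂ = √(2×16,000×70/8.6144) = 509.93  (< 2,710 → use Q = 2,710 at tier-2 price)
TC(tier 1 (EOQ₁), Q≈509.2) = €868,399.27
TC(tier 2, Q≈2,710.0) = €873,525.80
Minimum at tier 1 (EOQ₁): €868,399.27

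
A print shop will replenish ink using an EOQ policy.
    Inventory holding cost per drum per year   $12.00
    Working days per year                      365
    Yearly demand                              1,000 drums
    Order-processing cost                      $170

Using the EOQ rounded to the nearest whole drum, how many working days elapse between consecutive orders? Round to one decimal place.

EOQ = √(2DS/H) = √(2 × 1,000 × 170 / 12)
    = √(28,333.33) ≈ 168.33 → Q = 168 drums
Days between orders = 365 / (D/Q) = 365 / 5.952 ≈ 61.320

61.3 days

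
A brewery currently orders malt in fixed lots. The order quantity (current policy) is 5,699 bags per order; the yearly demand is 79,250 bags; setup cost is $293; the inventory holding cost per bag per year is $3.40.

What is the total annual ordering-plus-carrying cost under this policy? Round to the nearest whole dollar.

$13,763

Annual ordering cost = (D/Q)·S = (79,250/5,699) × 293 = $4,074.44
Annual holding cost  = (Q/2)·H = (5,699/2) × 3.4 = $9,688.30
Total = $4,074.44 + $9,688.30 = $13,762.74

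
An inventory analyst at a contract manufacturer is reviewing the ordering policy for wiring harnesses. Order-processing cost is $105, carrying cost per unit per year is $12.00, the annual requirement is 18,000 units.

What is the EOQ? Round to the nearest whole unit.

561 units

2DS/H = 2·18,000·105/12 = 315,000.00
EOQ = √315,000.00 ≈ 561.25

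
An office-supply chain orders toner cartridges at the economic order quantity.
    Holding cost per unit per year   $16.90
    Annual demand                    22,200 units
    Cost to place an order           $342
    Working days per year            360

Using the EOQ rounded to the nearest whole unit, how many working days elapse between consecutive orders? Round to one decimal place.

EOQ = √(2DS/H) = √(2 × 22,200 × 342 / 16.9)
    = √(898,508.88) ≈ 947.90 → Q = 948 units
Days between orders = 360 / (D/Q) = 360 / 23.418 ≈ 15.373

15.4 days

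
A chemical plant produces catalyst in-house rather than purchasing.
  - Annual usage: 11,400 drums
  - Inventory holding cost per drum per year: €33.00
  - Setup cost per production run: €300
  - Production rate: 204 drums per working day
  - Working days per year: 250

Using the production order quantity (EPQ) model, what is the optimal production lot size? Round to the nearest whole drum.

d = 11,400/250 = 45.6000 drums/day;  effective holding cost H(1 − d/p) = 33·(1 − 45.6000/204) = 25.62353
Q* = √(2DS / H_eff) = √(2·11,400·300 / 25.62353) ≈ 516.66

517 drums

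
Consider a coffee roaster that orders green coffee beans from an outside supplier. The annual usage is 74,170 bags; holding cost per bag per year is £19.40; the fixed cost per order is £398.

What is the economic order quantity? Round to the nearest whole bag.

Q* = √(2·D·S / H) = √(2·74,170·398 / 19.4) = √3,043,263.9 ≈ 1,744.50

1,744 bags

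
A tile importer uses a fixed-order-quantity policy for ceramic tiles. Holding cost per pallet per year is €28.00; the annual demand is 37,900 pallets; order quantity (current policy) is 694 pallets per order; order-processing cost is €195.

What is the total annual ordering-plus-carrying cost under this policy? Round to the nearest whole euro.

€20,365

Annual ordering cost = (D/Q)·S = (37,900/694) × 195 = €10,649.14
Annual holding cost  = (Q/2)·H = (694/2) × 28 = €9,716.00
Total = €10,649.14 + €9,716.00 = €20,365.14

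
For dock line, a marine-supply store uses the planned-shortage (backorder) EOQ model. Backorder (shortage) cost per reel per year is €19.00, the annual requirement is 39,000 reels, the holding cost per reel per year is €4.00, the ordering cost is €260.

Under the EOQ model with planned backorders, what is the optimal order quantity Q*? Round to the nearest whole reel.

2,477 reels

Basic EOQ = √(2·39,000·260/4) = 2,251.666
Backorder adjustment √((H+b)/b) = √((4+19)/19) = 1.1002
Q* = 2,251.666 × 1.1002 ≈ 2,477.37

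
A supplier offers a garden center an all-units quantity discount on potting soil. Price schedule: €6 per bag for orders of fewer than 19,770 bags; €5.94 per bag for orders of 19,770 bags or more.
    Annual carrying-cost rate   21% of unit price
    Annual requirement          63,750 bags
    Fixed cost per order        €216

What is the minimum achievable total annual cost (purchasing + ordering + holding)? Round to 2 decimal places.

H₁ = 21%×€6 = €1.2600;  H₂ = 21%×€5.94 = €1.2474
EOQ₁ = √(2×63,750×216/1.2600) = 4,675.16  (< 19,770, feasible at tier 1)
EOQ₂ = √(2×63,750×216/1.2474) = 4,698.71  (< 19,770 → use Q = 19,770 at tier-2 price)
TC(tier 1 (EOQ₁), Q≈4,675.2) = €388,390.70
TC(tier 2, Q≈19,770.0) = €391,702.06
Minimum at tier 1 (EOQ₁): €388,390.70

€388,390.70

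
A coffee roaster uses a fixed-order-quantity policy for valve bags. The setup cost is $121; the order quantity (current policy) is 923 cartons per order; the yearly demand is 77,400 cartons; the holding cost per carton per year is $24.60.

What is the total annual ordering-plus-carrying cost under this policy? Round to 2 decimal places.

Orders/yr = 77,400/923 = 83.857; ordering cost = 83.857 × $121 = $10,146.70
Average inventory = 923/2 = 461.5; holding cost = 461.5 × $24.6 = $11,352.90
Total = $10,146.70 + $11,352.90 = $21,499.60

$21,499.60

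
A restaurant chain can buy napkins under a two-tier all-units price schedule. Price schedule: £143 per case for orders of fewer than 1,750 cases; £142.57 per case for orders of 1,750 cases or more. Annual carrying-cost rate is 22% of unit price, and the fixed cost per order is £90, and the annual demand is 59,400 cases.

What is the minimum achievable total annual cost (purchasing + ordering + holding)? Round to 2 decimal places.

H₁ = 22%×£143 = £31.4600;  H₂ = 22%×£142.57 = £31.3654
EOQ₁ = √(2×59,400×90/31.4600) = 582.98  (< 1,750, feasible at tier 1)
EOQ₂ = √(2×59,400×90/31.3654) = 583.85  (< 1,750 → use Q = 1,750 at tier-2 price)
TC(tier 1 (EOQ₁), Q≈583.0) = £8,512,540.40
TC(tier 2, Q≈1,750.0) = £8,499,157.58
Minimum at tier 2: £8,499,157.58

£8,499,157.58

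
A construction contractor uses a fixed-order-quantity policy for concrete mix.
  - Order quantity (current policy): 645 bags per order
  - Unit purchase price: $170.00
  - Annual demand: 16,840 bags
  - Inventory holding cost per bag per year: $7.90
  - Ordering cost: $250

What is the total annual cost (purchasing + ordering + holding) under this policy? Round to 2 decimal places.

Ordering: D/Q × S = 16,840/645 × $250 = $6,527.13
Holding:  Q/2 × H = 645/2 × $7.9 = $2,547.75
Purchase cost = D·C = 16,840 × 170 = $2,862,800.00
Total = $6,527.13 + $2,547.75 + $2,862,800.00 = $2,871,874.88

$2,871,874.88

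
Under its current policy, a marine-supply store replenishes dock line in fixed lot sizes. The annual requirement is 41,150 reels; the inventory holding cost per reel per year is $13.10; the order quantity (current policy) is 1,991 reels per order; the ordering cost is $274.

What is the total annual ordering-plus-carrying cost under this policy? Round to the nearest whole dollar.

$18,704

Orders/yr = 41,150/1,991 = 20.668; ordering cost = 20.668 × $274 = $5,663.03
Average inventory = 1,991/2 = 995.5; holding cost = 995.5 × $13.1 = $13,041.05
Total = $5,663.03 + $13,041.05 = $18,704.08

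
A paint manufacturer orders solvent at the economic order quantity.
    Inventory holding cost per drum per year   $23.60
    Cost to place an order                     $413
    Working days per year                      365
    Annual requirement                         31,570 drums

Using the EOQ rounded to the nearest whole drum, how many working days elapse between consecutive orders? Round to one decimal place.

Optimal lot size Q* = (2 × 31,570 × $413 / $23.6)^½ ≈ 1,051.17 → Q = 1,051 drums
Cycle time = (working days × Q)/D = (365 × 1,051) / 31,570 = 12.151 days

12.2 days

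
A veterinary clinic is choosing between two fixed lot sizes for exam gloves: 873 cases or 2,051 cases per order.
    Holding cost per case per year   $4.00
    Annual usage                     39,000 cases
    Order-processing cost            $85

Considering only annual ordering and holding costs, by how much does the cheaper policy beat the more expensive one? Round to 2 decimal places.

TC(Q) = (D/Q)S + (Q/2)H
TC(873) = (39,000/873)×85 + (873/2)×4 = $5,543.25
TC(2,051) = (39,000/2,051)×85 + (2,051/2)×4 = $5,718.28
Lots of 873 are cheaper by $175.03.

$175.03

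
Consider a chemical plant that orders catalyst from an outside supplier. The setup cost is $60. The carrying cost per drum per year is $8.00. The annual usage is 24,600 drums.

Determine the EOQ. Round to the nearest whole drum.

Q* = √(2·D·S / H) = √(2·24,600·60 / 8) = √369,000.0 ≈ 607.45

607 drums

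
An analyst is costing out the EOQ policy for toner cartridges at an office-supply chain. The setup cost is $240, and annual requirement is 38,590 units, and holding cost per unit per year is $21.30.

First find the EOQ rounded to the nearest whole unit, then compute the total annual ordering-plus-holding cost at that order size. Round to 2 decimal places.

2DS/H = 2·38,590·240/21.3 = 869,633.80
EOQ = √869,633.80 ≈ 932.54 → Q = 933 units
Orders/yr = 38,590/933 = 41.361; ordering cost = 41.361 × $240 = $9,926.69
Average inventory = 933/2 = 466.5; holding cost = 466.5 × $21.3 = $9,936.45
Total = $9,926.69 + $9,936.45 = $19,863.14

$19,863.14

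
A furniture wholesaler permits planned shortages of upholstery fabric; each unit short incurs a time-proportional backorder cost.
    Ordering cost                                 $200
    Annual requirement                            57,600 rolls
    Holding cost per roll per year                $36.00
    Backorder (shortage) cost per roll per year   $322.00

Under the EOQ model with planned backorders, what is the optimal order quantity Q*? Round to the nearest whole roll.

844 rolls

Basic EOQ = √(2·57,600·200/36) = 800.000
Backorder adjustment √((H+b)/b) = √((36+322)/322) = 1.0544
Q* = 800.000 × 1.0544 ≈ 843.54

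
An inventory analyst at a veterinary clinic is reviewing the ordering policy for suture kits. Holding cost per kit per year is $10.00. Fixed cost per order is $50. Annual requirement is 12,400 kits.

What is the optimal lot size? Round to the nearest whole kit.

EOQ = √(2DS/H) = √(2 × 12,400 × 50 / 10)
    = √(124,000.00) ≈ 352.14

352 kits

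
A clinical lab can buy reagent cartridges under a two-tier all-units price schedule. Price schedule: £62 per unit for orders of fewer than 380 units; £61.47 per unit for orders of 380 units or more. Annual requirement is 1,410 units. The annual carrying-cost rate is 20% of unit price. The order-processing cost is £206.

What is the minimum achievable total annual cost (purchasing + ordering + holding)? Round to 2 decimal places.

H₁ = 20%×£62 = £12.4000;  H₂ = 20%×£61.47 = £12.2940
EOQ₁ = √(2×1,410×206/12.4000) = 216.44  (< 380, feasible at tier 1)
EOQ₂ = √(2×1,410×206/12.2940) = 217.38  (< 380 → use Q = 380 at tier-2 price)
TC(tier 1 (EOQ₁), Q≈216.4) = £90,103.92
TC(tier 2, Q≈380.0) = £89,772.93
Minimum at tier 2: £89,772.93

£89,772.93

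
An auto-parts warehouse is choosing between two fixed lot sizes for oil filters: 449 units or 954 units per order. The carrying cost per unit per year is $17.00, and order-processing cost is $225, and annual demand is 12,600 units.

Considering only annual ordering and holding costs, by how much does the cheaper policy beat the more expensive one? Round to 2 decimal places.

Annual cost at Q: ordering D·S/Q plus holding Q·H/2.
TC(449) = (12,600/449)×225 + (449/2)×17 = $10,130.53
TC(954) = (12,600/954)×225 + (954/2)×17 = $11,080.70
Lots of 449 are cheaper by $950.17.

$950.17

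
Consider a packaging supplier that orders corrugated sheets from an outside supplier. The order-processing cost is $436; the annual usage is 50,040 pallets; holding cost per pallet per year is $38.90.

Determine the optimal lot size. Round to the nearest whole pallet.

2DS/H = 2·50,040·436/38.9 = 1,121,719.28
EOQ = √1,121,719.28 ≈ 1,059.11

1,059 pallets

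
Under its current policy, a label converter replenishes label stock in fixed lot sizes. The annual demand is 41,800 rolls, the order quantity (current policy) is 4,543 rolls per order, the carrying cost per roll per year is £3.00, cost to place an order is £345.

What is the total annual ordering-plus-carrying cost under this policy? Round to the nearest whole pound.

£9,989

Annual ordering cost = (D/Q)·S = (41,800/4,543) × 345 = £3,174.33
Annual holding cost  = (Q/2)·H = (4,543/2) × 3 = £6,814.50
Total = £3,174.33 + £6,814.50 = £9,988.83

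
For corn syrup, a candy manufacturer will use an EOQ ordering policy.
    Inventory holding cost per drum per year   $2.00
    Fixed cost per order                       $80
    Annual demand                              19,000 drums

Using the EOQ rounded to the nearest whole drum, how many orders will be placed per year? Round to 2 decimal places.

15.41 orders per year

Q* = √(2·D·S / H) = √(2·19,000·80 / 2) = √1,520,000.0 ≈ 1,232.88 → Q = 1,233
N = D/Q = 19,000/1,233 ≈ 15.410 orders/yr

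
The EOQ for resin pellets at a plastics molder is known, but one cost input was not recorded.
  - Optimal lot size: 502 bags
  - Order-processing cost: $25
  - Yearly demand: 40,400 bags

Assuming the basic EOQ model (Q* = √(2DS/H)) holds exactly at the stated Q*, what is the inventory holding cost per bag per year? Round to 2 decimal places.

$8.02

From Q* = √(2DS/H) ⇒ Q*² = 2DS/H.
H = 2DS / Q² = 2 × 40,400 × 25 / 502² = 8.0157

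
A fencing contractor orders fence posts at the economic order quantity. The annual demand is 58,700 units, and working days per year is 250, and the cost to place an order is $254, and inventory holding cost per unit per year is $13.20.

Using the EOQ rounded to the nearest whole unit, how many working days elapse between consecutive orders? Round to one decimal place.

EOQ = √(2DS/H) = √(2 × 58,700 × 254 / 13.2)
    = √(2,259,060.61) ≈ 1,503.02 → Q = 1,503 units
Cycle time = (working days × Q)/D = (250 × 1,503) / 58,700 = 6.401 days

6.4 days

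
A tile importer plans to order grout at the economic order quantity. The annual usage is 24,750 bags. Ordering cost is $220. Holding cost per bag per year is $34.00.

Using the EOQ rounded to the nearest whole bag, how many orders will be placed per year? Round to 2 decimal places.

43.73 orders per year

2DS/H = 2·24,750·220/34 = 320,294.12
EOQ = √320,294.12 ≈ 565.95 → Q = 566
N = D/Q = 24,750/566 ≈ 43.728 orders/yr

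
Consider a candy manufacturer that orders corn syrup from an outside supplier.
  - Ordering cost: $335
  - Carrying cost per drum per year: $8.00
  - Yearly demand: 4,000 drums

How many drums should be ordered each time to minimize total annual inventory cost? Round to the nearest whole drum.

Optimal lot size Q* = (2 × 4,000 × $335 / $8)^½ ≈ 578.79

579 drums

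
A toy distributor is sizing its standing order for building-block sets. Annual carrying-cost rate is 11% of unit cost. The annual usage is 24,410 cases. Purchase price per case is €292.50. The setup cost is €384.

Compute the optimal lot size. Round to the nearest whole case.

763 cases

Holding cost per case per year: H = 11% × €292.5 = €32.1750
Q* = √(2·D·S / H) = √(2·24,410·384 / 32.175) = √582,653.6 ≈ 763.32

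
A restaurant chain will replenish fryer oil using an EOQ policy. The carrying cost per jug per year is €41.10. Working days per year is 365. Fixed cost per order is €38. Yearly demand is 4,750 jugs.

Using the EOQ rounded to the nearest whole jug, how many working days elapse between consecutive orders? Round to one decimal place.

2DS/H = 2·4,750·38/41.1 = 8,783.45
EOQ = √8,783.45 ≈ 93.72 → Q = 94 jugs
Cycle time = (working days × Q)/D = (365 × 94) / 4,750 = 7.223 days

7.2 days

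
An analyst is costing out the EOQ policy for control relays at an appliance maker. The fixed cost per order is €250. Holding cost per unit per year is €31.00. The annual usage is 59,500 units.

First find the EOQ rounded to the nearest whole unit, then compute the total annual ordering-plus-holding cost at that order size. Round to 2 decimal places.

€30,368.57

2DS/H = 2·59,500·250/31 = 959,677.42
EOQ = √959,677.42 ≈ 979.63 → Q = 980 units
Orders/yr = 59,500/980 = 60.714; ordering cost = 60.714 × €250 = €15,178.57
Average inventory = 980/2 = 490; holding cost = 490 × €31 = €15,190.00
Total = €15,178.57 + €15,190.00 = €30,368.57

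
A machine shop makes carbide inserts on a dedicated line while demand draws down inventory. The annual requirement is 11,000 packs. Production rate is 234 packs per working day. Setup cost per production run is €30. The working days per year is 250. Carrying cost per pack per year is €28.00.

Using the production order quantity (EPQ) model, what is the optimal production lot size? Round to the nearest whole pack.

Daily demand d = 11,000/250 = 44.000; p = 234; 1 − d/p = 0.81197
EPQ = √(2DS / (H(1 − d/p)))
    = √(2 × 11,000 × 30 / (28 × 0.81197)) ≈ 170.38

170 packs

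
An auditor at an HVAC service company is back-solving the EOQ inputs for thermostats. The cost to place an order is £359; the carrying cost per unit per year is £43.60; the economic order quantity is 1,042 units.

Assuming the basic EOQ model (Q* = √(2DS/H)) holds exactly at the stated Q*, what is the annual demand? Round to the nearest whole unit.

Since Q* = (2DS/H)^½, squaring gives Q*²·H = 2DS.
D = Q²H / (2S) = 1,042² × 43.6 / (2 × 359) = 65,932.19

65,932 units per year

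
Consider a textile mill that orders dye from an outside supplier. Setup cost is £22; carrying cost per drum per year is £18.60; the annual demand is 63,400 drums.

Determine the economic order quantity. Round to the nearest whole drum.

2DS/H = 2·63,400·22/18.6 = 149,978.49
EOQ = √149,978.49 ≈ 387.27

387 drums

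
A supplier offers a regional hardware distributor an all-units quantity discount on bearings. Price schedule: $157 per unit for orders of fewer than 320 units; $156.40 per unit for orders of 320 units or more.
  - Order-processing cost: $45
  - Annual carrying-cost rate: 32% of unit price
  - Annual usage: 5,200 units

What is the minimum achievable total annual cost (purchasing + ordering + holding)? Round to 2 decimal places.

$821,248.95

H₁ = 32%×$157 = $50.2400;  H₂ = 32%×$156.40 = $50.0480
EOQ₁ = √(2×5,200×45/50.2400) = 96.52  (< 320, feasible at tier 1)
EOQ₂ = √(2×5,200×45/50.0480) = 96.70  (< 320 → use Q = 320 at tier-2 price)
TC(tier 1 (EOQ₁), Q≈96.5) = $821,248.95
TC(tier 2, Q≈320.0) = $822,018.93
Minimum at tier 1 (EOQ₁): $821,248.95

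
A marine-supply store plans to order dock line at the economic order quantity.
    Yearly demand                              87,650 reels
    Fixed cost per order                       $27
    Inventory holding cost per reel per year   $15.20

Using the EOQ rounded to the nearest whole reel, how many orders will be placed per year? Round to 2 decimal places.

2DS/H = 2·87,650·27/15.2 = 311,388.16
EOQ = √311,388.16 ≈ 558.02 → Q = 558
Orders per year = D/Q = 87,650 / 558 = 157.079

157.08 orders per year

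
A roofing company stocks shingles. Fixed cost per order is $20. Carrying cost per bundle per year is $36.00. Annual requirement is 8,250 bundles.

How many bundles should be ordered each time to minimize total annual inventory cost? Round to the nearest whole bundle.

96 bundles

2DS/H = 2·8,250·20/36 = 9,166.67
EOQ = √9,166.67 ≈ 95.74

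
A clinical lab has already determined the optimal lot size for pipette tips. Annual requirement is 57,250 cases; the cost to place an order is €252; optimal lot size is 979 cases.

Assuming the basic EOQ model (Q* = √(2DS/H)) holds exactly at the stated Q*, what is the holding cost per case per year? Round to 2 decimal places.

€30.11

Since Q* = (2DS/H)^½, squaring gives Q*²·H = 2DS.
H = 2DS / Q² = 2 × 57,250 × 252 / 979² = 30.1051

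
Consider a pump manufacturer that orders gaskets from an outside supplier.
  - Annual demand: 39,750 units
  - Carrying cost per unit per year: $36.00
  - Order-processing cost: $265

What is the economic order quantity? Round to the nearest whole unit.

Q* = √(2·D·S / H) = √(2·39,750·265 / 36) = √585,208.3 ≈ 764.99

765 units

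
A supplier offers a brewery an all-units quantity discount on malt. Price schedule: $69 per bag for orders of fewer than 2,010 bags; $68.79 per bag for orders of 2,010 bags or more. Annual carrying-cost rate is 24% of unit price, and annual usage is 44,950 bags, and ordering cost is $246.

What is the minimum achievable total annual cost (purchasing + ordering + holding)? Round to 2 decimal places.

H₁ = 24%×$69 = $16.5600;  H₂ = 24%×$68.79 = $16.5096
EOQ₁ = √(2×44,950×246/16.5600) = 1,155.63  (< 2,010, feasible at tier 1)
EOQ₂ = √(2×44,950×246/16.5096) = 1,157.39  (< 2,010 → use Q = 2,010 at tier-2 price)
TC(tier 1 (EOQ₁), Q≈1,155.6) = $3,120,687.16
TC(tier 2, Q≈2,010.0) = $3,114,203.99
Minimum at tier 2: $3,114,203.99

$3,114,203.99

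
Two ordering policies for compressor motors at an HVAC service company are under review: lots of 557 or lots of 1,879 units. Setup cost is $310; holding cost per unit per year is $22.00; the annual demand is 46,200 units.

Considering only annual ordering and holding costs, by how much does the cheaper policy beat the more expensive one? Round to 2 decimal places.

$3,548.61

Annual cost at Q: ordering D·S/Q plus holding Q·H/2.
TC(557) = (46,200/557)×310 + (557/2)×22 = $31,839.75
TC(1,879) = (46,200/1,879)×310 + (1,879/2)×22 = $28,291.14
|ΔTC| = |$31,839.75 − $28,291.14| = $3,548.61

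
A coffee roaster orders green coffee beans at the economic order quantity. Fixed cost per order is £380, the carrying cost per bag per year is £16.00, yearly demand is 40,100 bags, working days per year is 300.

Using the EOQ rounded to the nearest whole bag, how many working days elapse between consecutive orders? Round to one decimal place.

10.3 days

Q* = √(2·D·S / H) = √(2·40,100·380 / 16) = √1,904,750.0 ≈ 1,380.13 → Q = 1,380 bags
Days between orders = 300 / (D/Q) = 300 / 29.058 ≈ 10.324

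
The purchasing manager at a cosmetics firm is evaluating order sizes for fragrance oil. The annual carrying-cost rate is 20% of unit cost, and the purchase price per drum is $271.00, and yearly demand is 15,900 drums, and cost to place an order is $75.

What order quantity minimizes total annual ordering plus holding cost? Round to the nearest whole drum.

210 drums

Carrying cost H = $271 × 20% = $54.2000/drum/yr
EOQ = √(2DS/H) = √(2 × 15,900 × 75 / 54.2)
    = √(44,003.69) ≈ 209.77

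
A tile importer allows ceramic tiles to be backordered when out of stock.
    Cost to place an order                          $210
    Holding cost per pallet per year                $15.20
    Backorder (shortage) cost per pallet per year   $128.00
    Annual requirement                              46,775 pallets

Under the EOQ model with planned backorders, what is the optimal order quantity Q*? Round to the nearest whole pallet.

1,202 pallets

Basic EOQ = √(2·46,775·210/15.2) = 1,136.867
Backorder adjustment √((H+b)/b) = √((15.2+128)/128) = 1.0577
Q* = 1,136.867 × 1.0577 ≈ 1,202.48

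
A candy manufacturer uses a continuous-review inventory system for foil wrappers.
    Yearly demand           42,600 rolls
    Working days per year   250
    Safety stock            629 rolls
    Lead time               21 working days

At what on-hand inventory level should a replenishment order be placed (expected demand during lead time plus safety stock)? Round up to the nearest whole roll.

4,208 rolls

Daily demand d = 42,600 / 250 = 170.400 rolls/day
Demand during lead time = 170.400 × 21 = 3,578.40
Reorder point = 3,578.40 + 629 = 4,207.40 → round up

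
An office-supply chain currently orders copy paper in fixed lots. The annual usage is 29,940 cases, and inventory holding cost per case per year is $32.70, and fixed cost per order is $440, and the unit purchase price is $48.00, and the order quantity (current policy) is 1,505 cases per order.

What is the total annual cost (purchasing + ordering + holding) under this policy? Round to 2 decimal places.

$1,470,479.97

Orders/yr = 29,940/1,505 = 19.894; ordering cost = 19.894 × $440 = $8,753.22
Average inventory = 1,505/2 = 752.5; holding cost = 752.5 × $32.7 = $24,606.75
Purchase cost = D·C = 29,940 × 48 = $1,437,120.00
Total = $8,753.22 + $24,606.75 + $1,437,120.00 = $1,470,479.97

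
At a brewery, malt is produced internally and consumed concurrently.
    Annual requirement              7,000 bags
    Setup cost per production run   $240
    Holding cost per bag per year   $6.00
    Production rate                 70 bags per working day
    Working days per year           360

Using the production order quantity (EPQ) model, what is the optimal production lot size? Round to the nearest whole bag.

d = 7,000/360 = 19.4444 bags/day;  effective holding cost H(1 − d/p) = 6·(1 − 19.4444/70) = 4.33333
Q* = √(2DS / H_eff) = √(2·7,000·240 / 4.33333) ≈ 880.56

881 bags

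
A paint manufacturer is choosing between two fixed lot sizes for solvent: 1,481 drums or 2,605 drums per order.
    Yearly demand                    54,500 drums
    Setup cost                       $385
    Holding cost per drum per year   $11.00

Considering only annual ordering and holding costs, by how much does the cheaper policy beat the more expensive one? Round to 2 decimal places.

$68.91

Annual cost at Q: ordering D·S/Q plus holding Q·H/2.
TC(1,481) = (54,500/1,481)×385 + (1,481/2)×11 = $22,313.29
TC(2,605) = (54,500/2,605)×385 + (2,605/2)×11 = $22,382.20
|ΔTC| = |$22,313.29 − $22,382.20| = $68.91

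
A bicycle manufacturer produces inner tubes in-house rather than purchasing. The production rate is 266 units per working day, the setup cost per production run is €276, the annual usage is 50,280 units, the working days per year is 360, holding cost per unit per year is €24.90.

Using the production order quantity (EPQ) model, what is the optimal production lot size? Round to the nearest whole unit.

Daily demand d = 50,280/360 = 139.667; p = 266; 1 − d/p = 0.47494
EPQ = √(2DS / (H(1 − d/p)))
    = √(2 × 50,280 × 276 / (24.9 × 0.47494)) ≈ 1,531.97

1,532 units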